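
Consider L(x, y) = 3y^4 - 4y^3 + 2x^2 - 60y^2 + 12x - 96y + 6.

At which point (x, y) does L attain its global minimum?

L(x,y) separates as P(x) + Q(y) + 6, so its minimum is min P + min Q + 6.
P'(x) = 4x + 12 vanishes at x ∈ {-3}; Q'(y) = 12(y - 4)(y + 1)(y + 2) vanishes at y ∈ {-2, -1, 4}.
Local minima of P (where P''>0): P(-3)=-18. Local minima of Q: Q(-2)=32, Q(4)=-832.
So the global minimum of L is P(-3) + Q(4) + 6 = -18 − 832 + 6 = -844, attained at (-3, 4).

(-3, 4)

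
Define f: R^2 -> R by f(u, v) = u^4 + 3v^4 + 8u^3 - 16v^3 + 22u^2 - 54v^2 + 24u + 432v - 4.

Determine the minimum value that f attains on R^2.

-1120

f(u,v) separates as P(u) + Q(v) − 4, so its minimum is min P + min Q − 4.
P'(u) = 4(u + 1)(u + 2)(u + 3) vanishes at u ∈ {-3, -2, -1}; Q'(v) = 12(v - 4)(v - 3)(v + 3) vanishes at v ∈ {-3, 3, 4}.
Local minima of P (where P''>0): P(-3)=-9, P(-1)=-9. Local minima of Q: Q(-3)=-1107, Q(4)=608.
So the global minimum of f is P(-3) + Q(-3) − 4 = -9 − 1107 − 4 = -1120, attained at (-3, -3).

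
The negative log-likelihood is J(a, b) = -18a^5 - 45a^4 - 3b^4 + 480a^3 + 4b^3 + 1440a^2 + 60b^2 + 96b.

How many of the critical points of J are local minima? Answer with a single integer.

J separates as a function of a plus a function of b, so ∇J=0 decouples.
∂J/∂a = -90a(a - 4)(a + 2)(a + 4) = 0 at a ∈ {-4, -2, 0, 4}; ∂J/∂b = -12(b - 4)(b + 1)(b + 2) = 0 at b ∈ {-2, -1, 4}.
The Hessian is diagonal: diag(J_aa, J_bb). Second derivatives: J_aa(-4)=5760, J_aa(-2)=-2160, J_aa(0)=2880, J_aa(4)=-17280; J_bb(-2)=-72, J_bb(-1)=60, J_bb(4)=-360.
Local minima occur where both diagonal entries positive: (-4, -1), (0, -1). Count: 2.

2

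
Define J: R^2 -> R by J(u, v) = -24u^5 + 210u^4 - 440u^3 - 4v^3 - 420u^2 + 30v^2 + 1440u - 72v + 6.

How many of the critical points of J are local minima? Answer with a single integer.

2

J separates as a function of u plus a function of v, so ∇J=0 decouples.
∂J/∂u = -120(u - 4)(u - 3)(u - 1)(u + 1) = 0 at u ∈ {-1, 1, 3, 4}; ∂J/∂v = -12(v - 3)(v - 2) = 0 at v ∈ {2, 3}.
The Hessian is diagonal: diag(J_uu, J_vv). Second derivatives: J_uu(-1)=4800, J_uu(1)=-1440, J_uu(3)=960, J_uu(4)=-1800; J_vv(2)=12, J_vv(3)=-12.
Local minima occur where both diagonal entries positive: (-1, 2), (3, 2). Count: 2.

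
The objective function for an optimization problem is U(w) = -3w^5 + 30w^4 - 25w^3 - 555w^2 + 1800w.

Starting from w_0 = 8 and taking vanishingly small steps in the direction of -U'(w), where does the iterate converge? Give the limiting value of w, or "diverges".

diverges

U'(w) = -15(w - 5)(w - 4)(w - 2)(w + 3), so U'(8) = -11880.
Gradient descent moves in the -U' direction, i.e. w is increasing.
There is no critical point above w=8, and U' keeps the same sign, so the iterate runs off to +∞.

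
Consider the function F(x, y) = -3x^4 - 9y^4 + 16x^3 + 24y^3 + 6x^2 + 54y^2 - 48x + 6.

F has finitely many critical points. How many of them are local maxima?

F separates as a function of x plus a function of y, so ∇F=0 decouples.
∂F/∂x = -12(x - 4)(x - 1)(x + 1) = 0 at x ∈ {-1, 1, 4}; ∂F/∂y = -36y(y - 3)(y + 1) = 0 at y ∈ {-1, 0, 3}.
The Hessian is diagonal: diag(F_xx, F_yy). Second derivatives: F_xx(-1)=-120, F_xx(1)=72, F_xx(4)=-180; F_yy(-1)=-144, F_yy(0)=108, F_yy(3)=-432.
Local maxima occur where both diagonal entries negative: (-1, -1), (-1, 3), (4, -1), (4, 3). Count: 4.

4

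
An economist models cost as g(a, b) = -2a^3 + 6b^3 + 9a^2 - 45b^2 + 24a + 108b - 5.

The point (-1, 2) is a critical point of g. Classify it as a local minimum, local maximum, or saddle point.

saddle point

The mixed partial ∂²g/∂a∂b is 0, so the Hessian at any point is diag(g_aa, g_bb) = diag(6(-2a + 3), 18(2b - 5)).
At (-1, 2): H = diag(30, -18).
The eigenvalues have opposite signs, so H is indefinite: a saddle point.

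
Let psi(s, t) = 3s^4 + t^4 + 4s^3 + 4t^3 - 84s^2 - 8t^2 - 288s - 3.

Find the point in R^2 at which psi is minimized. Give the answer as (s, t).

psi(s,t) separates as P(s) + Q(t) − 3, so its minimum is min P + min Q − 3.
P'(s) = 12(s - 4)(s + 2)(s + 3) vanishes at s ∈ {-3, -2, 4}; Q'(t) = 4t(t - 1)(t + 4) vanishes at t ∈ {-4, 0, 1}.
Local minima of P (where P''>0): P(-3)=243, P(4)=-1472. Local minima of Q: Q(-4)=-128, Q(1)=-3.
So the global minimum of psi is P(4) + Q(-4) − 3 = -1472 − 128 − 3 = -1603, attained at (4, -4).

(4, -4)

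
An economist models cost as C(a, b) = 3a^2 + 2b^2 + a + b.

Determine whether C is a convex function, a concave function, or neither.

convex

C is quadratic, so its Hessian is the constant matrix H = [[6, 0], [0, 4]].
det(H) = 24, tr(H) = 10.
det(H) > 0 and tr(H) > 0, so H is positive definite everywhere: convex.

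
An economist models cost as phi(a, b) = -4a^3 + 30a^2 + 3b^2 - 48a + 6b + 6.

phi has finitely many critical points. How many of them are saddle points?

phi separates as a function of a plus a function of b, so ∇phi=0 decouples.
∂phi/∂a = -12(a - 4)(a - 1) = 0 at a ∈ {1, 4}; ∂phi/∂b = 6(b + 1) = 0 at b ∈ {-1}.
The Hessian is diagonal: diag(phi_aa, phi_bb). Second derivatives: phi_aa(1)=36, phi_aa(4)=-36; phi_bb(-1)=6.
Saddle points occur where the two diagonal entries have opposite signs: (4, -1). Count: 1.

1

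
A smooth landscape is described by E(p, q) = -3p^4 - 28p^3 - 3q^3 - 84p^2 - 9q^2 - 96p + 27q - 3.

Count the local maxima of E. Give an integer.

2

E separates as a function of p plus a function of q, so ∇E=0 decouples.
∂E/∂p = -12(p + 1)(p + 2)(p + 4) = 0 at p ∈ {-4, -2, -1}; ∂E/∂q = -9(q - 1)(q + 3) = 0 at q ∈ {-3, 1}.
The Hessian is diagonal: diag(E_pp, E_qq). Second derivatives: E_pp(-4)=-72, E_pp(-2)=24, E_pp(-1)=-36; E_qq(-3)=36, E_qq(1)=-36.
Local maxima occur where both diagonal entries negative: (-4, 1), (-1, 1). Count: 2.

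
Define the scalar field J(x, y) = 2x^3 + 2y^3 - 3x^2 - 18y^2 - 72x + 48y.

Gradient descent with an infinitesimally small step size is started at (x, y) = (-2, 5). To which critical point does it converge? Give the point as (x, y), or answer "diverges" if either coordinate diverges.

J is separable, so gradient descent decouples: x follows -∂J/∂x, y follows -∂J/∂y.
∂J/∂x = 6(x - 4)(x + 3); at x=-2 this is -36, so x increases.
∂J/∂y = 6(y - 4)(y - 2); at y=5 this is 18, so y decreases.
x converges to its nearest critical value 4 (a local min of the x-part); y converges to 4. The iterate converges to (4, 4).

(4, 4)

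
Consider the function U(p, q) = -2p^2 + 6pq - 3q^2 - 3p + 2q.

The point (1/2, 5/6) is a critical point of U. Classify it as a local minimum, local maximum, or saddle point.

The Hessian of U is constant: H = [[-4, 6], [6, -6]].
det(H) = (-4)·(-6) − 6² = -12.
Since det(H) < 0, H is indefinite and the critical point is a saddle point.

saddle point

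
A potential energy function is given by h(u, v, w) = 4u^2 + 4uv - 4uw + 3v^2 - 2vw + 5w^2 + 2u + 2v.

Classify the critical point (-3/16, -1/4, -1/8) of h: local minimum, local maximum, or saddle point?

local minimum

The Hessian is constant: H = [[8, 4, -4], [4, 6, -2], [-4, -2, 10]].
Leading principal minors: Δ₁ = 8, Δ₂ = 32, Δ₃ = 256.
All leading minors are positive, so H is positive definite: a local minimum.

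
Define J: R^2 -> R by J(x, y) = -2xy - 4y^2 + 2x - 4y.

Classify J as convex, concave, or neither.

J is quadratic, so its Hessian is the constant matrix H = [[0, -2], [-2, -8]].
det(H) = -4, tr(H) = -8.
det(H) < 0, so H is indefinite: neither convex nor concave.

neither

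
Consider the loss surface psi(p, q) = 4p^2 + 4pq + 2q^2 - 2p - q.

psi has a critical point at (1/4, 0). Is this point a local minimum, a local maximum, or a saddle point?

local minimum

The Hessian of psi is constant: H = [[8, 4], [4, 4]].
det(H) = 8·4 − 4² = 16.
det(H) > 0 and tr(H) = 12 > 0, so H is positive definite and the point is a local minimum.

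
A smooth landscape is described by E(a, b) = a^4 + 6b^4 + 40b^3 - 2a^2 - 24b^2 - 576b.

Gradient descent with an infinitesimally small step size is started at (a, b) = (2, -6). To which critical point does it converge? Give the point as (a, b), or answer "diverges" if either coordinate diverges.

E is separable, so gradient descent decouples: a follows -∂E/∂a, b follows -∂E/∂b.
∂E/∂a = 4a(a - 1)(a + 1); at a=2 this is 24, so a decreases.
∂E/∂b = 24(b - 2)(b + 3)(b + 4); at b=-6 this is -1152, so b increases.
a converges to its nearest critical value 1 (a local min of the a-part); b converges to -4. The iterate converges to (1, -4).

(1, -4)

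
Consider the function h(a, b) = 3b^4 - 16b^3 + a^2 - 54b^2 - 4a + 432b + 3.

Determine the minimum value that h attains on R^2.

-1108

h(a,b) separates as P(a) + Q(b) + 3, so its minimum is min P + min Q + 3.
P'(a) = 2a - 4 vanishes at a ∈ {2}; Q'(b) = 12(b - 4)(b - 3)(b + 3) vanishes at b ∈ {-3, 3, 4}.
Local minima of P (where P''>0): P(2)=-4. Local minima of Q: Q(-3)=-1107, Q(4)=608.
So the global minimum of h is P(2) + Q(-3) + 3 = -4 − 1107 + 3 = -1108, attained at (2, -3).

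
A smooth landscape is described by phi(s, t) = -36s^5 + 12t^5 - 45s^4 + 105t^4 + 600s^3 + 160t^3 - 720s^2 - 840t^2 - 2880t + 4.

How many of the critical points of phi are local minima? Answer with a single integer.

4

phi separates as a function of s plus a function of t, so ∇phi=0 decouples.
∂phi/∂s = -180s(s - 2)(s - 1)(s + 4) = 0 at s ∈ {-4, 0, 1, 2}; ∂phi/∂t = 60(t - 2)(t + 2)(t + 3)(t + 4) = 0 at t ∈ {-4, -3, -2, 2}.
The Hessian is diagonal: diag(phi_ss, phi_tt). Second derivatives: phi_ss(-4)=21600, phi_ss(0)=-1440, phi_ss(1)=900, phi_ss(2)=-2160; phi_tt(-4)=-720, phi_tt(-3)=300, phi_tt(-2)=-480, phi_tt(2)=7200.
Local minima occur where both diagonal entries positive: (-4, -3), (-4, 2), (1, -3), (1, 2). Count: 4.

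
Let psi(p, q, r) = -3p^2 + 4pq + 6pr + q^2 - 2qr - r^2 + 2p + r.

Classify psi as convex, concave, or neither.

psi is quadratic, so its Hessian is the constant matrix H = [[-6, 4, 6], [4, 2, -2], [6, -2, -2]].
Leading principal minors: -6, -28, -88.
Neither pattern holds ⇒ H is indefinite ⇒ neither convex nor concave.

neither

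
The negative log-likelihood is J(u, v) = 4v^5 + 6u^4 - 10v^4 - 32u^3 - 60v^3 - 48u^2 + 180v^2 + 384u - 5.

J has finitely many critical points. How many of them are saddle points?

6

J separates as a function of u plus a function of v, so ∇J=0 decouples.
∂J/∂u = 24(u - 4)(u - 2)(u + 2) = 0 at u ∈ {-2, 2, 4}; ∂J/∂v = 20v(v - 3)(v - 2)(v + 3) = 0 at v ∈ {-3, 0, 2, 3}.
The Hessian is diagonal: diag(J_uu, J_vv). Second derivatives: J_uu(-2)=576, J_uu(2)=-192, J_uu(4)=288; J_vv(-3)=-1800, J_vv(0)=360, J_vv(2)=-200, J_vv(3)=360.
Saddle points occur where the two diagonal entries have opposite signs: (-2, -3), (-2, 2), (2, 0), (2, 3), (4, -3), (4, 2). Count: 6.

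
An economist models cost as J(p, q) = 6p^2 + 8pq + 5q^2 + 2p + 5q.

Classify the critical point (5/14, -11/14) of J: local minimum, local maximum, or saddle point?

The Hessian of J is constant: H = [[12, 8], [8, 10]].
det(H) = 12·10 − 8² = 56.
det(H) > 0 and tr(H) = 22 > 0, so H is positive definite and the point is a local minimum.

local minimum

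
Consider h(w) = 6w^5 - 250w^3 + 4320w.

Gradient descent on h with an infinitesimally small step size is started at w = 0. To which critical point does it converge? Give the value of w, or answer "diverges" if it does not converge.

h'(w) = 30(w - 4)(w - 3)(w + 3)(w + 4), so h'(0) = 4320.
Gradient descent moves in the -h' direction, i.e. w is decreasing.
The nearest critical point in that direction is w = -3, where h'' = 1260 > 0 (a local minimum). The iterate converges there.

-3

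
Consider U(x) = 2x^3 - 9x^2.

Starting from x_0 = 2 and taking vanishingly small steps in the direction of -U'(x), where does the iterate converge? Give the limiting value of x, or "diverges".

3

U'(x) = 6x(x - 3), so U'(2) = -12.
Gradient descent moves in the -U' direction, i.e. x is increasing.
The nearest critical point in that direction is x = 3, where U'' = 18 > 0 (a local minimum). The iterate converges there.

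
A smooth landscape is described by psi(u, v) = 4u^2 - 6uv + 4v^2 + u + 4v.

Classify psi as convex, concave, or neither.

psi is quadratic, so its Hessian is the constant matrix H = [[8, -6], [-6, 8]].
det(H) = 28, tr(H) = 16.
det(H) > 0 and tr(H) > 0, so H is positive definite everywhere: convex.

convex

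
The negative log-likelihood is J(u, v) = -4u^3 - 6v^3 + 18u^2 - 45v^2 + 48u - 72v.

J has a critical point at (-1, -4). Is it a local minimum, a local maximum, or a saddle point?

local minimum

The mixed partial ∂²J/∂u∂v is 0, so the Hessian at any point is diag(J_uu, J_vv) = diag(12(-2u + 3), -18(2v + 5)).
At (-1, -4): H = diag(60, 54).
Both eigenvalues are positive, so H is positive definite: a local minimum.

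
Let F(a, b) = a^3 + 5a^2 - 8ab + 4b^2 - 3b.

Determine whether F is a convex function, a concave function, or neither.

neither

The term a^3 is cubic, so the Hessian is not constant.
∂²F/∂a² = 6a + 10, which takes both signs as a varies (negative for sufficiently negative a). A diagonal entry of the Hessian changing sign means the Hessian is neither positive- nor negative-semidefinite on all of R^2.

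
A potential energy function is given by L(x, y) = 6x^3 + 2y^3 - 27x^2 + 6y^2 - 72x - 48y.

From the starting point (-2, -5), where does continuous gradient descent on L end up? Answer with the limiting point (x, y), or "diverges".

L is separable, so gradient descent decouples: x follows -∂L/∂x, y follows -∂L/∂y.
∂L/∂x = 18(x - 4)(x + 1); at x=-2 this is 108, so x decreases.
∂L/∂y = 6(y - 2)(y + 4); at y=-5 this is 42, so y decreases.
The x-coordinate has no critical point in that direction and runs off to infinity.

diverges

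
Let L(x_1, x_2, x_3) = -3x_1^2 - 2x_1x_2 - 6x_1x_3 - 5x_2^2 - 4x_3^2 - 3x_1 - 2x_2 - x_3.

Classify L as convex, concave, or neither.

L is quadratic, so its Hessian is the constant matrix H = [[-6, -2, -6], [-2, -10, 0], [-6, 0, -8]].
Leading principal minors: -6, 56, -88.
Signs alternate −, +, − ⇒ H ≺ 0 ⇒ concave.

concave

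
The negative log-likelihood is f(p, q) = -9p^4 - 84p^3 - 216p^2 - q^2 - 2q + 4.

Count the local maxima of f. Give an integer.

f separates as a function of p plus a function of q, so ∇f=0 decouples.
∂f/∂p = -36p(p + 3)(p + 4) = 0 at p ∈ {-4, -3, 0}; ∂f/∂q = -2(q + 1) = 0 at q ∈ {-1}.
The Hessian is diagonal: diag(f_pp, f_qq). Second derivatives: f_pp(-4)=-144, f_pp(-3)=108, f_pp(0)=-432; f_qq(-1)=-2.
Local maxima occur where both diagonal entries negative: (-4, -1), (0, -1). Count: 2.

2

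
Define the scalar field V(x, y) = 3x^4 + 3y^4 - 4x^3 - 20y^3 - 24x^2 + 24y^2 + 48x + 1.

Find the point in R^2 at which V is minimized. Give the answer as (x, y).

(-2, 4)

V(x,y) separates as P(x) + Q(y) + 1, so its minimum is min P + min Q + 1.
P'(x) = 12(x - 2)(x - 1)(x + 2) vanishes at x ∈ {-2, 1, 2}; Q'(y) = 12y(y - 4)(y - 1) vanishes at y ∈ {0, 1, 4}.
Local minima of P (where P''>0): P(-2)=-112, P(2)=16. Local minima of Q: Q(0)=0, Q(4)=-128.
So the global minimum of V is P(-2) + Q(4) + 1 = -112 − 128 + 1 = -239, attained at (-2, 4).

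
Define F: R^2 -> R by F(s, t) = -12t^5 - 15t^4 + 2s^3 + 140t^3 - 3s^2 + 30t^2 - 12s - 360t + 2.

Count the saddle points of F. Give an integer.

F separates as a function of s plus a function of t, so ∇F=0 decouples.
∂F/∂s = 6(s - 2)(s + 1) = 0 at s ∈ {-1, 2}; ∂F/∂t = -60(t - 2)(t - 1)(t + 1)(t + 3) = 0 at t ∈ {-3, -1, 1, 2}.
The Hessian is diagonal: diag(F_ss, F_tt). Second derivatives: F_ss(-1)=-18, F_ss(2)=18; F_tt(-3)=2400, F_tt(-1)=-720, F_tt(1)=480, F_tt(2)=-900.
Saddle points occur where the two diagonal entries have opposite signs: (-1, -3), (-1, 1), (2, -1), (2, 2). Count: 4.

4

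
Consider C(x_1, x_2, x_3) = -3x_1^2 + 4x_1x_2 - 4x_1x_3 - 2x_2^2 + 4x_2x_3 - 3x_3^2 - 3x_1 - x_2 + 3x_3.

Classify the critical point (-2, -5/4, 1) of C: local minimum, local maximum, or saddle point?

The Hessian is constant: H = [[-6, 4, -4], [4, -4, 4], [-4, 4, -6]].
Leading principal minors: Δ₁ = -6, Δ₂ = 8, Δ₃ = -16.
The minors alternate sign starting negative (−, +, −), so H is negative definite: a local maximum.

local maximum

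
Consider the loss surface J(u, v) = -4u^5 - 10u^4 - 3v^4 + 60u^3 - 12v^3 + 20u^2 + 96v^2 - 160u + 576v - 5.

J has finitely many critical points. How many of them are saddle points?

J separates as a function of u plus a function of v, so ∇J=0 decouples.
∂J/∂u = -20(u - 2)(u - 1)(u + 1)(u + 4) = 0 at u ∈ {-4, -1, 1, 2}; ∂J/∂v = -12(v - 4)(v + 3)(v + 4) = 0 at v ∈ {-4, -3, 4}.
The Hessian is diagonal: diag(J_uu, J_vv). Second derivatives: J_uu(-4)=1800, J_uu(-1)=-360, J_uu(1)=200, J_uu(2)=-360; J_vv(-4)=-96, J_vv(-3)=84, J_vv(4)=-672.
Saddle points occur where the two diagonal entries have opposite signs: (-4, -4), (-4, 4), (-1, -3), (1, -4), (1, 4), (2, -3). Count: 6.

6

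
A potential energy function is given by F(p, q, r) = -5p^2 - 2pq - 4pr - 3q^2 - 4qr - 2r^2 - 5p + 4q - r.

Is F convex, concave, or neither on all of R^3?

F is quadratic, so its Hessian is the constant matrix H = [[-10, -2, -4], [-2, -6, -4], [-4, -4, -4]].
Leading principal minors: -10, 56, -32.
Signs alternate −, +, − ⇒ H ≺ 0 ⇒ concave.

concave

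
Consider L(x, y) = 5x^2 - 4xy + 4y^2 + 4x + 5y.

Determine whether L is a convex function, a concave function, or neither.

L is quadratic, so its Hessian is the constant matrix H = [[10, -4], [-4, 8]].
det(H) = 64, tr(H) = 18.
det(H) > 0 and tr(H) > 0, so H is positive definite everywhere: convex.

convex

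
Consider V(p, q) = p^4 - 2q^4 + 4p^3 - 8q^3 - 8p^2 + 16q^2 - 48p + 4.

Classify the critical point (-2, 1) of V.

The mixed partial ∂²V/∂p∂q is 0, so the Hessian at any point is diag(V_pp, V_qq) = diag(4(3p^2 + 6p - 4), 8(-3q^2 - 6q + 4)).
At (-2, 1): H = diag(-16, -40).
Both eigenvalues are negative, so H is negative definite: a local maximum.

local maximum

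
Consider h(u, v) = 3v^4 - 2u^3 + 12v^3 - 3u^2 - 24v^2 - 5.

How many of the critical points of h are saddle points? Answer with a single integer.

3

h separates as a function of u plus a function of v, so ∇h=0 decouples.
∂h/∂u = -6u(u + 1) = 0 at u ∈ {-1, 0}; ∂h/∂v = 12v(v - 1)(v + 4) = 0 at v ∈ {-4, 0, 1}.
The Hessian is diagonal: diag(h_uu, h_vv). Second derivatives: h_uu(-1)=6, h_uu(0)=-6; h_vv(-4)=240, h_vv(0)=-48, h_vv(1)=60.
Saddle points occur where the two diagonal entries have opposite signs: (-1, 0), (0, -4), (0, 1). Count: 3.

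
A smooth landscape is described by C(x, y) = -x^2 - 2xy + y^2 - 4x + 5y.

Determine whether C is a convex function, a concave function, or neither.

neither

C is quadratic, so its Hessian is the constant matrix H = [[-2, -2], [-2, 2]].
det(H) = -8, tr(H) = 0.
det(H) < 0, so H is indefinite: neither convex nor concave.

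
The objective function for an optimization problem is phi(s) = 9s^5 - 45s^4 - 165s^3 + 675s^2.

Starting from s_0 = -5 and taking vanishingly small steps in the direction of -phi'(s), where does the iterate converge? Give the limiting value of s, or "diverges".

diverges

phi'(s) = 45s(s - 5)(s - 2)(s + 3), so phi'(-5) = 31500.
Gradient descent moves in the -phi' direction, i.e. s is decreasing.
There is no critical point below s=-5, and phi' keeps the same sign, so the iterate runs off to −∞.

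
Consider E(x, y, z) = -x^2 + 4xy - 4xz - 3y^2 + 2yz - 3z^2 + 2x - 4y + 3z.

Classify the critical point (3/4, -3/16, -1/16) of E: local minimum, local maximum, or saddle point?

saddle point

The Hessian is constant: H = [[-2, 4, -4], [4, -6, 2], [-4, 2, -6]].
Leading principal minors: Δ₁ = -2, Δ₂ = -4, Δ₃ = 64.
The minors fit neither the all-positive nor the alternating-sign pattern, so H is indefinite: a saddle point.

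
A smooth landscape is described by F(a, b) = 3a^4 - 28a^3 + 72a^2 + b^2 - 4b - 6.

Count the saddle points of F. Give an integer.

1

F separates as a function of a plus a function of b, so ∇F=0 decouples.
∂F/∂a = 12a(a - 4)(a - 3) = 0 at a ∈ {0, 3, 4}; ∂F/∂b = 2(b - 2) = 0 at b ∈ {2}.
The Hessian is diagonal: diag(F_aa, F_bb). Second derivatives: F_aa(0)=144, F_aa(3)=-36, F_aa(4)=48; F_bb(2)=2.
Saddle points occur where the two diagonal entries have opposite signs: (3, 2). Count: 1.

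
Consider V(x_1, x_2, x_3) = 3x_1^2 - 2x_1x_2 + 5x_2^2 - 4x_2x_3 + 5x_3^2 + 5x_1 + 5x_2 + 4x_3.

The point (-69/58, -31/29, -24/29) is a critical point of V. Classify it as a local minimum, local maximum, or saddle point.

The Hessian is constant: H = [[6, -2, 0], [-2, 10, -4], [0, -4, 10]].
Leading principal minors: Δ₁ = 6, Δ₂ = 56, Δ₃ = 464.
All leading minors are positive, so H is positive definite: a local minimum.

local minimum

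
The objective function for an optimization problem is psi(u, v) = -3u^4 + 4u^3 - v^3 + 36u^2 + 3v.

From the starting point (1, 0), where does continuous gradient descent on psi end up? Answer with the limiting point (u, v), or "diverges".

psi is separable, so gradient descent decouples: u follows -∂psi/∂u, v follows -∂psi/∂v.
∂psi/∂u = -12u(u - 3)(u + 2); at u=1 this is 72, so u decreases.
∂psi/∂v = -3(v - 1)(v + 1); at v=0 this is 3, so v decreases.
u converges to its nearest critical value 0 (a local min of the u-part); v converges to -1. The iterate converges to (0, -1).

(0, -1)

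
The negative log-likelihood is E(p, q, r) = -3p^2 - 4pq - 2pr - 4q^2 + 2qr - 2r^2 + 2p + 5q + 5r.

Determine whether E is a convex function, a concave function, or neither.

E is quadratic, so its Hessian is the constant matrix H = [[-6, -4, -2], [-4, -8, 2], [-2, 2, -4]].
Leading principal minors: -6, 32, -40.
Signs alternate −, +, − ⇒ H ≺ 0 ⇒ concave.

concave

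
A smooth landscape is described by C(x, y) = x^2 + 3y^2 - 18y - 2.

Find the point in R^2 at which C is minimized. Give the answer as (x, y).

(0, 3)

C(x,y) separates as P(x) + Q(y) − 2, so its minimum is min P + min Q − 2.
P'(x) = 2x vanishes at x ∈ {0}; Q'(y) = 6y - 18 vanishes at y ∈ {3}.
Local minima of P (where P''>0): P(0)=0. Local minima of Q: Q(3)=-27.
So the global minimum of C is P(0) + Q(3) − 2 = 0 − 27 − 2 = -29, attained at (0, 3).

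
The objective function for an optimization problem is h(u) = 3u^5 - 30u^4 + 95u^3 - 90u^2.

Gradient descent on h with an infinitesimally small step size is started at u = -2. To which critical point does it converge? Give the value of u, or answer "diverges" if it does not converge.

h'(u) = 15u(u - 4)(u - 3)(u - 1), so h'(-2) = 2700.
Gradient descent moves in the -h' direction, i.e. u is decreasing.
There is no critical point below u=-2, and h' keeps the same sign, so the iterate runs off to −∞.

diverges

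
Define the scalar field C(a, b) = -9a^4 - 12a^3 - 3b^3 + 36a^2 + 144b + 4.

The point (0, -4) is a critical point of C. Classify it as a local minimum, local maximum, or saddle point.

local minimum

The mixed partial ∂²C/∂a∂b is 0, so the Hessian at any point is diag(C_aa, C_bb) = diag(36(-3a^2 - 2a + 2), -18b).
At (0, -4): H = diag(72, 72).
Both eigenvalues are positive, so H is positive definite: a local minimum.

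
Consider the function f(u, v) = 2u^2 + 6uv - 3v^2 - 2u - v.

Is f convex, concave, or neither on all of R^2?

f is quadratic, so its Hessian is the constant matrix H = [[4, 6], [6, -6]].
det(H) = -60, tr(H) = -2.
det(H) < 0, so H is indefinite: neither convex nor concave.

neither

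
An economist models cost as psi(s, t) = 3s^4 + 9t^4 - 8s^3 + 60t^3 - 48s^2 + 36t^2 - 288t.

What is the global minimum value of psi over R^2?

-695

psi(s,t) separates as P(s) + Q(t), so its minimum is min P + min Q.
P'(s) = 12s(s - 4)(s + 2) vanishes at s ∈ {-2, 0, 4}; Q'(t) = 36(t - 1)(t + 2)(t + 4) vanishes at t ∈ {-4, -2, 1}.
Local minima of P (where P''>0): P(-2)=-80, P(4)=-512. Local minima of Q: Q(-4)=192, Q(1)=-183.
So the global minimum of psi is P(4) + Q(1) = -512 − 183 = -695, attained at (4, 1).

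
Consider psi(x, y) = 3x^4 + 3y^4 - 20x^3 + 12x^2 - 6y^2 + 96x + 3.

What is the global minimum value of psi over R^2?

psi(x,y) separates as P(x) + Q(y) + 3, so its minimum is min P + min Q + 3.
P'(x) = 12(x - 4)(x - 2)(x + 1) vanishes at x ∈ {-1, 2, 4}; Q'(y) = 12y(y - 1)(y + 1) vanishes at y ∈ {-1, 0, 1}.
Local minima of P (where P''>0): P(-1)=-61, P(4)=64. Local minima of Q: Q(-1)=-3, Q(1)=-3.
So the global minimum of psi is P(-1) + Q(-1) + 3 = -61 − 3 + 3 = -61, attained at (-1, -1).

-61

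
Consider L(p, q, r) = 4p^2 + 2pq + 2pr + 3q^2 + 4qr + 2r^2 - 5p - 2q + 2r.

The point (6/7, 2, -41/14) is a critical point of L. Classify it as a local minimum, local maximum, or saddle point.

local minimum

The Hessian is constant: H = [[8, 2, 2], [2, 6, 4], [2, 4, 4]].
Leading principal minors: Δ₁ = 8, Δ₂ = 44, Δ₃ = 56.
All leading minors are positive, so H is positive definite: a local minimum.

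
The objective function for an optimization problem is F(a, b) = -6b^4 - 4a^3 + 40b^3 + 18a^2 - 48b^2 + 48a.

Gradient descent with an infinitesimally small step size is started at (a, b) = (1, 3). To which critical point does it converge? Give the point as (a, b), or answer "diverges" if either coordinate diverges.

(-1, 1)

F is separable, so gradient descent decouples: a follows -∂F/∂a, b follows -∂F/∂b.
∂F/∂a = -12(a - 4)(a + 1); at a=1 this is 72, so a decreases.
∂F/∂b = -24b(b - 4)(b - 1); at b=3 this is 144, so b decreases.
a converges to its nearest critical value -1 (a local min of the a-part); b converges to 1. The iterate converges to (-1, 1).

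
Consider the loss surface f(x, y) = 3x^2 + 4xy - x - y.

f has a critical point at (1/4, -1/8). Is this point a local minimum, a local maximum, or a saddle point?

The Hessian of f is constant: H = [[6, 4], [4, 0]].
det(H) = 6·0 − 4² = -16.
Since det(H) < 0, H is indefinite and the critical point is a saddle point.

saddle point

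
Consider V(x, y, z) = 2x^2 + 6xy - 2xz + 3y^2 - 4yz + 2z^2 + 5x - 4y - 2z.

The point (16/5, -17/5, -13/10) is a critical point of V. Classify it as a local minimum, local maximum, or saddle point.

saddle point

The Hessian is constant: H = [[4, 6, -2], [6, 6, -4], [-2, -4, 4]].
Leading principal minors: Δ₁ = 4, Δ₂ = -12, Δ₃ = -40.
The minors fit neither the all-positive nor the alternating-sign pattern, so H is indefinite: a saddle point.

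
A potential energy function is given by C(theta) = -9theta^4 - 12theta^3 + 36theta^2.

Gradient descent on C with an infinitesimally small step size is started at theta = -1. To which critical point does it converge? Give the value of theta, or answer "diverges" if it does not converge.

0

C'(theta) = -36theta(theta - 1)(theta + 2), so C'(-1) = -72.
Gradient descent moves in the -C' direction, i.e. theta is increasing.
The nearest critical point in that direction is theta = 0, where C'' = 72 > 0 (a local minimum). The iterate converges there.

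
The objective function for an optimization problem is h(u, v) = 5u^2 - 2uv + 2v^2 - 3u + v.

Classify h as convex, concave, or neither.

h is quadratic, so its Hessian is the constant matrix H = [[10, -2], [-2, 4]].
det(H) = 36, tr(H) = 14.
det(H) > 0 and tr(H) > 0, so H is positive definite everywhere: convex.

convex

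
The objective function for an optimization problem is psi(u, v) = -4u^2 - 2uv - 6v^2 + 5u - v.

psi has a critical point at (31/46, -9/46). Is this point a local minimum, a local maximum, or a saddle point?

local maximum

The Hessian of psi is constant: H = [[-8, -2], [-2, -12]].
det(H) = (-8)·(-12) − (-2)² = 92.
det(H) > 0 and tr(H) = -20 < 0, so H is negative definite and the point is a local maximum.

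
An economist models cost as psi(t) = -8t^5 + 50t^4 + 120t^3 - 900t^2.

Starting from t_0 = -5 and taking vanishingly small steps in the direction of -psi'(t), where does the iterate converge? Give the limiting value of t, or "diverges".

-3

psi'(t) = -40t(t - 5)(t - 3)(t + 3), so psi'(-5) = -32000.
Gradient descent moves in the -psi' direction, i.e. t is increasing.
The nearest critical point in that direction is t = -3, where psi'' = 5760 > 0 (a local minimum). The iterate converges there.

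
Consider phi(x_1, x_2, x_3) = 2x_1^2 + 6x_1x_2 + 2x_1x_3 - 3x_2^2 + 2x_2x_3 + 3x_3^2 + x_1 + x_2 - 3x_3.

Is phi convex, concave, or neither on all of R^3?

phi is quadratic, so its Hessian is the constant matrix H = [[4, 6, 2], [6, -6, 2], [2, 2, 6]].
Leading principal minors: 4, -60, -304.
Neither pattern holds ⇒ H is indefinite ⇒ neither convex nor concave.

neither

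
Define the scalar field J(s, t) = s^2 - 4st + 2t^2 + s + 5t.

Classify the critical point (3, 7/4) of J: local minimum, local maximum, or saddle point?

saddle point

The Hessian of J is constant: H = [[2, -4], [-4, 4]].
det(H) = 2·4 − (-4)² = -8.
Since det(H) < 0, H is indefinite and the critical point is a saddle point.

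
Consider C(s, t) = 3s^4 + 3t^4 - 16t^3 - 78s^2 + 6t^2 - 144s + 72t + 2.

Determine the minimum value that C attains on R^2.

-1101

C(s,t) separates as P(s) + Q(t) + 2, so its minimum is min P + min Q + 2.
P'(s) = 12(s - 4)(s + 1)(s + 3) vanishes at s ∈ {-3, -1, 4}; Q'(t) = 12(t - 3)(t - 2)(t + 1) vanishes at t ∈ {-1, 2, 3}.
Local minima of P (where P''>0): P(-3)=-27, P(4)=-1056. Local minima of Q: Q(-1)=-47, Q(3)=81.
So the global minimum of C is P(4) + Q(-1) + 2 = -1056 − 47 + 2 = -1101, attained at (4, -1).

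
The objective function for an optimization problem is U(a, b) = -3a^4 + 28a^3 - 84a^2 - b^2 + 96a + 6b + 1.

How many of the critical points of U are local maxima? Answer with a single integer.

2

U separates as a function of a plus a function of b, so ∇U=0 decouples.
∂U/∂a = -12(a - 4)(a - 2)(a - 1) = 0 at a ∈ {1, 2, 4}; ∂U/∂b = -2(b - 3) = 0 at b ∈ {3}.
The Hessian is diagonal: diag(U_aa, U_bb). Second derivatives: U_aa(1)=-36, U_aa(2)=24, U_aa(4)=-72; U_bb(3)=-2.
Local maxima occur where both diagonal entries negative: (1, 3), (4, 3). Count: 2.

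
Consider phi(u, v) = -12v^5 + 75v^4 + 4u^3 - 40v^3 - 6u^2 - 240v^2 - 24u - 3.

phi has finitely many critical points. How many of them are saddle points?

phi separates as a function of u plus a function of v, so ∇phi=0 decouples.
∂phi/∂u = 12(u - 2)(u + 1) = 0 at u ∈ {-1, 2}; ∂phi/∂v = -60v(v - 4)(v - 2)(v + 1) = 0 at v ∈ {-1, 0, 2, 4}.
The Hessian is diagonal: diag(phi_uu, phi_vv). Second derivatives: phi_uu(-1)=-36, phi_uu(2)=36; phi_vv(-1)=900, phi_vv(0)=-480, phi_vv(2)=720, phi_vv(4)=-2400.
Saddle points occur where the two diagonal entries have opposite signs: (-1, -1), (-1, 2), (2, 0), (2, 4). Count: 4.

4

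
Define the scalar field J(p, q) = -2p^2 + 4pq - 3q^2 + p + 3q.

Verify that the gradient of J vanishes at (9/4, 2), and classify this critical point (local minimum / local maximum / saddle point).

∇J = (-4p + 4q + 1, 4p - 6q + 3); substituting (9/4, 2) gives ∇J = (0, 0), so (9/4, 2) is indeed a critical point.
The Hessian of J is constant: H = [[-4, 4], [4, -6]].
det(H) = (-4)·(-6) − 4² = 8.
det(H) > 0 and tr(H) = -10 < 0, so H is negative definite and the point is a local maximum.

local maximum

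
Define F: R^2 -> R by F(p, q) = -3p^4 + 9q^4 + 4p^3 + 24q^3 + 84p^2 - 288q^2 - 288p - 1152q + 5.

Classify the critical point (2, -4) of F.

The mixed partial ∂²F/∂p∂q is 0, so the Hessian at any point is diag(F_pp, F_qq) = diag(12(-3p^2 + 2p + 14), 36(3q^2 + 4q - 16)).
At (2, -4): H = diag(72, 576).
Both eigenvalues are positive, so H is positive definite: a local minimum.

local minimum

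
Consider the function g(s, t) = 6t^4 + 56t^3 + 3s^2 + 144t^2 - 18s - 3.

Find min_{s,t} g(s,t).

g(s,t) separates as P(s) + Q(t) − 3, so its minimum is min P + min Q − 3.
P'(s) = 6s - 18 vanishes at s ∈ {3}; Q'(t) = 24t(t + 3)(t + 4) vanishes at t ∈ {-4, -3, 0}.
Local minima of P (where P''>0): P(3)=-27. Local minima of Q: Q(-4)=256, Q(0)=0.
So the global minimum of g is P(3) + Q(0) − 3 = -27 + 0 − 3 = -30, attained at (3, 0).

-30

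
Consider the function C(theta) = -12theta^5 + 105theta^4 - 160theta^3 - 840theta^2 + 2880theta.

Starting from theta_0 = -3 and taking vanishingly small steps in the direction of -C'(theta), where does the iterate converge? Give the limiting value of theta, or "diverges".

-2

C'(theta) = -60(theta - 4)(theta - 3)(theta - 2)(theta + 2), so C'(-3) = -12600.
Gradient descent moves in the -C' direction, i.e. theta is increasing.
The nearest critical point in that direction is theta = -2, where C'' = 7200 > 0 (a local minimum). The iterate converges there.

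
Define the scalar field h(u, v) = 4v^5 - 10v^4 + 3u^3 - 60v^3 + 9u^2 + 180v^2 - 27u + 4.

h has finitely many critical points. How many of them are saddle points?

4

h separates as a function of u plus a function of v, so ∇h=0 decouples.
∂h/∂u = 9(u - 1)(u + 3) = 0 at u ∈ {-3, 1}; ∂h/∂v = 20v(v - 3)(v - 2)(v + 3) = 0 at v ∈ {-3, 0, 2, 3}.
The Hessian is diagonal: diag(h_uu, h_vv). Second derivatives: h_uu(-3)=-36, h_uu(1)=36; h_vv(-3)=-1800, h_vv(0)=360, h_vv(2)=-200, h_vv(3)=360.
Saddle points occur where the two diagonal entries have opposite signs: (-3, 0), (-3, 3), (1, -3), (1, 2). Count: 4.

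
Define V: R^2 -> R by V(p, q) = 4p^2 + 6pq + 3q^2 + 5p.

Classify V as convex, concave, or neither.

convex

V is quadratic, so its Hessian is the constant matrix H = [[8, 6], [6, 6]].
det(H) = 12, tr(H) = 14.
det(H) > 0 and tr(H) > 0, so H is positive definite everywhere: convex.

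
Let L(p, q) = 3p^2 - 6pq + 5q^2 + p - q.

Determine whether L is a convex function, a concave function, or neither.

L is quadratic, so its Hessian is the constant matrix H = [[6, -6], [-6, 10]].
det(H) = 24, tr(H) = 16.
det(H) > 0 and tr(H) > 0, so H is positive definite everywhere: convex.

convex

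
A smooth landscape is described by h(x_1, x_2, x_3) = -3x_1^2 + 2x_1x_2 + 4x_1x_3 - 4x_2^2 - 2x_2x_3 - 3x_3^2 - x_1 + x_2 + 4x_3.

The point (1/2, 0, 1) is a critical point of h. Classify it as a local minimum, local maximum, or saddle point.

The Hessian is constant: H = [[-6, 2, 4], [2, -8, -2], [4, -2, -6]].
Leading principal minors: Δ₁ = -6, Δ₂ = 44, Δ₃ = -144.
The minors alternate sign starting negative (−, +, −), so H is negative definite: a local maximum.

local maximum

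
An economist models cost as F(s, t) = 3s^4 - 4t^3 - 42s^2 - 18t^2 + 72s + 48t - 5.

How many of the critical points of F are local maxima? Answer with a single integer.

F separates as a function of s plus a function of t, so ∇F=0 decouples.
∂F/∂s = 12(s - 2)(s - 1)(s + 3) = 0 at s ∈ {-3, 1, 2}; ∂F/∂t = -12(t - 1)(t + 4) = 0 at t ∈ {-4, 1}.
The Hessian is diagonal: diag(F_ss, F_tt). Second derivatives: F_ss(-3)=240, F_ss(1)=-48, F_ss(2)=60; F_tt(-4)=60, F_tt(1)=-60.
Local maxima occur where both diagonal entries negative: (1, 1). Count: 1.

1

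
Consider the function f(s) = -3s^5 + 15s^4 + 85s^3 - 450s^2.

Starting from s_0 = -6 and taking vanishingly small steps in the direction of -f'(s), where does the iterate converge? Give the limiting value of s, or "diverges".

f'(s) = -15s(s - 5)(s - 3)(s + 4), so f'(-6) = -17820.
Gradient descent moves in the -f' direction, i.e. s is increasing.
The nearest critical point in that direction is s = -4, where f'' = 3780 > 0 (a local minimum). The iterate converges there.

-4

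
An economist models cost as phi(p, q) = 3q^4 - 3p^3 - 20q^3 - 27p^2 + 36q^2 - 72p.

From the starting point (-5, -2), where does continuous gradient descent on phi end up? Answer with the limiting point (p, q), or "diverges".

(-4, 0)

phi is separable, so gradient descent decouples: p follows -∂phi/∂p, q follows -∂phi/∂q.
∂phi/∂p = -9(p + 2)(p + 4); at p=-5 this is -27, so p increases.
∂phi/∂q = 12q(q - 3)(q - 2); at q=-2 this is -480, so q increases.
p converges to its nearest critical value -4 (a local min of the p-part); q converges to 0. The iterate converges to (-4, 0).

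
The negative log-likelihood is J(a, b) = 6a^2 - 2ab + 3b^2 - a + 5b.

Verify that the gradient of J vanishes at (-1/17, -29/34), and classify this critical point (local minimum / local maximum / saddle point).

∇J = (12a - 2b - 1, -2a + 6b + 5); substituting (-1/17, -29/34) gives ∇J = (0, 0), so (-1/17, -29/34) is indeed a critical point.
The Hessian of J is constant: H = [[12, -2], [-2, 6]].
det(H) = 12·6 − (-2)² = 68.
det(H) > 0 and tr(H) = 18 > 0, so H is positive definite and the point is a local minimum.

local minimum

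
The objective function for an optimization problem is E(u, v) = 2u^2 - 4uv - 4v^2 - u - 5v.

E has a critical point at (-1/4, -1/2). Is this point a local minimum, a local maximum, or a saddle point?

The Hessian of E is constant: H = [[4, -4], [-4, -8]].
det(H) = 4·(-8) − (-4)² = -48.
Since det(H) < 0, H is indefinite and the critical point is a saddle point.

saddle point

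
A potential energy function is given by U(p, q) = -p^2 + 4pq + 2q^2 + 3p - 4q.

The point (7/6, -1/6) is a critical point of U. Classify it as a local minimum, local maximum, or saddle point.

saddle point

The Hessian of U is constant: H = [[-2, 4], [4, 4]].
det(H) = (-2)·4 − 4² = -24.
Since det(H) < 0, H is indefinite and the critical point is a saddle point.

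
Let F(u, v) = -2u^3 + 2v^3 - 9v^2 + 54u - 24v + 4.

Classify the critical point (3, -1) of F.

The mixed partial ∂²F/∂u∂v is 0, so the Hessian at any point is diag(F_uu, F_vv) = diag(-12u, 6(2v - 3)).
At (3, -1): H = diag(-36, -30).
Both eigenvalues are negative, so H is negative definite: a local maximum.

local maximum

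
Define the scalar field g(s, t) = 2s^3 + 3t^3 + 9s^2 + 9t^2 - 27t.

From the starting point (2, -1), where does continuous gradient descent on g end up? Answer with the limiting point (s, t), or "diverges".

(0, 1)

g is separable, so gradient descent decouples: s follows -∂g/∂s, t follows -∂g/∂t.
∂g/∂s = 6s(s + 3); at s=2 this is 60, so s decreases.
∂g/∂t = 9(t - 1)(t + 3); at t=-1 this is -36, so t increases.
s converges to its nearest critical value 0 (a local min of the s-part); t converges to 1. The iterate converges to (0, 1).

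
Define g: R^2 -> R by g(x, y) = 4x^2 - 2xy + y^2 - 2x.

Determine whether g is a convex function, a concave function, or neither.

g is quadratic, so its Hessian is the constant matrix H = [[8, -2], [-2, 2]].
det(H) = 12, tr(H) = 10.
det(H) > 0 and tr(H) > 0, so H is positive definite everywhere: convex.

convex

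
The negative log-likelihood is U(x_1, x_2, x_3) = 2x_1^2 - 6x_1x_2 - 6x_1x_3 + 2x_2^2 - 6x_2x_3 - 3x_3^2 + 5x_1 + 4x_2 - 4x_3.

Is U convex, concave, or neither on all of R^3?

neither

U is quadratic, so its Hessian is the constant matrix H = [[4, -6, -6], [-6, 4, -6], [-6, -6, -6]].
Leading principal minors: 4, -20, -600.
Neither pattern holds ⇒ H is indefinite ⇒ neither convex nor concave.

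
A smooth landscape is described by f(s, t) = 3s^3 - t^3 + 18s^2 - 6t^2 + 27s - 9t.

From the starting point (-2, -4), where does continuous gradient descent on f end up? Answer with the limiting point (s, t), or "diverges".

f is separable, so gradient descent decouples: s follows -∂f/∂s, t follows -∂f/∂t.
∂f/∂s = 9(s + 1)(s + 3); at s=-2 this is -9, so s increases.
∂f/∂t = -3(t + 1)(t + 3); at t=-4 this is -9, so t increases.
s converges to its nearest critical value -1 (a local min of the s-part); t converges to -3. The iterate converges to (-1, -3).

(-1, -3)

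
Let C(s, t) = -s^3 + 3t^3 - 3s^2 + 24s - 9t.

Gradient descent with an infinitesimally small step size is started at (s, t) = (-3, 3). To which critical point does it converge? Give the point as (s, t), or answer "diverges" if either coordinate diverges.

(-4, 1)

C is separable, so gradient descent decouples: s follows -∂C/∂s, t follows -∂C/∂t.
∂C/∂s = -3(s - 2)(s + 4); at s=-3 this is 15, so s decreases.
∂C/∂t = 9(t - 1)(t + 1); at t=3 this is 72, so t decreases.
s converges to its nearest critical value -4 (a local min of the s-part); t converges to 1. The iterate converges to (-4, 1).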